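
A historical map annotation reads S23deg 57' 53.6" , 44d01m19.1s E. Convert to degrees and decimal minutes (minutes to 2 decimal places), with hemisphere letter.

Latitude: seconds/60 = 0.89333; minutes = 57 + 0.89333 = 57.8933
λ: seconds/60 = 0.31833; minutes = 1 + 0.31833 = 1.3183

23° 57.89′ S, 44° 1.32′ E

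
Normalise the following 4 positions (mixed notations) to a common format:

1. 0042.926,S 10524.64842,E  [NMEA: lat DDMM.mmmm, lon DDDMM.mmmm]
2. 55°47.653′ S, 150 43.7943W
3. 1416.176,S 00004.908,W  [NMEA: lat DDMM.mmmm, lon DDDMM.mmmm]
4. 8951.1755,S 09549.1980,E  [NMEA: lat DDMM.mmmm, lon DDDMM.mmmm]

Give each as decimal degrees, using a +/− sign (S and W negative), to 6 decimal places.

1. -0.715433, 105.410807
2. -55.794217, -150.729905
3. -14.269600, -0.081800
4. -89.852925, 95.819967

Point 1:
  φ: degrees = first 2 digits = 0, minutes = 42.926; 0 + 42.926/60 = 0.7154333
  hemisphere S, so the sign is −
  Longitude: split at 3 digits → 105° and 24.64842′; 105 + 24.64842/60 = 105.4108070
  E ⇒ keep positive
Point 2:
  Lat: 55 + 47.653/60 = 55.7942167
  S → negative
  λ: 150 + 43.7943/60 = 150.7299050
  W ⇒ negate
Point 3:
  Latitude: degrees = first 2 digits = 14, minutes = 16.176; 14 + 16.176/60 = 14.2696000
  S → negative
  λ: split at 3 digits → 000° and 4.908′; 0 + 4.908/60 = 0.0818000
  W ⇒ negate
Point 4:
  φ: degrees = first 2 digits = 89, minutes = 51.1755; 89 + 51.1755/60 = 89.8529250
  S ⇒ negate
  λ: split at 3 digits → 095° and 49.198′; 95 + 49.198/60 = 95.8199667
  E ⇒ keep positive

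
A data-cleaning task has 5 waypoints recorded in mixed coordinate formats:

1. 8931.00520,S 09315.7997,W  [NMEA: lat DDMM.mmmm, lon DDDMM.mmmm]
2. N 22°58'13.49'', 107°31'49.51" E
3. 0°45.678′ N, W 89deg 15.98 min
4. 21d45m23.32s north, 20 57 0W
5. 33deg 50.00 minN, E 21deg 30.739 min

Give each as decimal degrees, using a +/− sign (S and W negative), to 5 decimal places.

1. -89.51675, -93.26333
2. 22.97041, 107.53042
3. 0.76130, -89.26633
4. 21.75648, -20.95000
5. 33.83333, 21.51232

Point 1:
  Lat: degrees = first 2 digits = 89, minutes = 31.0052; 89 + 31.0052/60 = 89.516753
  hemisphere S, so the sign is −
  λ: split at 3 digits → 093° and 15.7997′; 93 + 15.7997/60 = 93.263328
  W ⇒ negate
Point 2:
  φ: 58′ + 13.49″ = 58.22483′; 22 + 58.22483/60 = 22.970414
  N ⇒ keep positive
  Lon: 107 + 31/60 + 49.51/3600 = 107.530419
  E → positive
Point 3:
  φ: 45.678′ = 0.761300°; total 0.761300
  N ⇒ keep positive
  λ: 15.98′ = 0.266333°; total 89.266333
  W → negative
Point 4:
  φ: 21° + 45/60 + 23.32/3600 = 21 + 0.750000 + 0.006478 = 21.756478
  N → positive
  Lon: 20° + 57/60 + 0/3600 = 20 + 0.950000 + 0.000000 = 20.950000
  W → negative
Point 5:
  Lat: 50′ = 0.833333°; total 33.833333
  N ⇒ keep positive
  Longitude: 30.739′ = 0.512317°; total 21.512317
  E ⇒ keep positive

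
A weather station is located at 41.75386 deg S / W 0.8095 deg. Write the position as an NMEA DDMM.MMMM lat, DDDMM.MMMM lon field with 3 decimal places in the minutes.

4145.232,S / 00048.570,W

Lat: 41° + 0.753860 × 60 = 41° 45.23160′
λ: 0° + 0.809500 × 60 = 0° 48.57000′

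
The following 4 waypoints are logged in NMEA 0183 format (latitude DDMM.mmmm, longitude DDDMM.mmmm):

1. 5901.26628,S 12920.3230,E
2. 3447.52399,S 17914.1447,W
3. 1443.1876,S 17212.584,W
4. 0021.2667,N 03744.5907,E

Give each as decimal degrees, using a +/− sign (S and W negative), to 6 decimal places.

Point 1:
  Lat: split at 2 digits → 59° and 1.26628′; 59 + 1.26628/60 = 59.0211047
  S ⇒ negate
  λ: degrees = first 3 digits = 129, minutes = 20.323; 129 + 20.323/60 = 129.3387167
  E ⇒ keep positive
Point 2:
  Lat: split at 2 digits → 34° and 47.52399′; 34 + 47.52399/60 = 34.7920665
  S ⇒ negate
  Lon: split at 3 digits → 179° and 14.1447′; 179 + 14.1447/60 = 179.2357450
  W ⇒ negate
Point 3:
  Latitude: degrees = first 2 digits = 14, minutes = 43.1876; 14 + 43.1876/60 = 14.7197933
  S → negative
  Longitude: split at 3 digits → 172° and 12.584′; 172 + 12.584/60 = 172.2097333
  W → negative
Point 4:
  Latitude: split at 2 digits → 00° and 21.2667′; 0 + 21.2667/60 = 0.3544450
  N → positive
  Longitude: split at 3 digits → 037° and 44.5907′; 37 + 44.5907/60 = 37.7431783
  E → positive

1. -59.021105, 129.338717
2. -34.792067, -179.235745
3. -14.719793, -172.209733
4. 0.354445, 37.743178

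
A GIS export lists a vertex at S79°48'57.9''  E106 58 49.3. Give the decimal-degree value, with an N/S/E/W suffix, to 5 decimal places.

79.81608° S, 106.98036° E

Lat: 48′ + 57.9″ = 48.96500′; 79 + 48.96500/60 = 79.816083
Lon: 106° + 58/60 + 49.3/3600 = 106 + 0.966667 + 0.013694 = 106.980361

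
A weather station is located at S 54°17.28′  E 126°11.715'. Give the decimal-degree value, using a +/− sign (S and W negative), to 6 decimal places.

Lat: 54 + 17.28/60 = 54.2880000
S → negative
Lon: 11.715′ = 0.195250°; total 126.1952500
E ⇒ keep positive

-54.288000, 126.195250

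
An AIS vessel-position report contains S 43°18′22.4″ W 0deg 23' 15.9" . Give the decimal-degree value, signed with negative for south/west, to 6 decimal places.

Latitude: 43° + 18/60 + 22.4/3600 = 43 + 0.300000 + 0.006222 = 43.3062222
S ⇒ negate
Longitude: 23′ + 15.9″ = 23.26500′; 0 + 23.26500/60 = 0.3877500
hemisphere W, so the sign is −

-43.306222, -0.387750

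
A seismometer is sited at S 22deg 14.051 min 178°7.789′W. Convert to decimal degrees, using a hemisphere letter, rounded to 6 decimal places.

φ: 14.051′ = 0.234183°; total 22.2341833
λ: 7.789′ = 0.129817°; total 178.1298167

22.234183° S, 178.129817° W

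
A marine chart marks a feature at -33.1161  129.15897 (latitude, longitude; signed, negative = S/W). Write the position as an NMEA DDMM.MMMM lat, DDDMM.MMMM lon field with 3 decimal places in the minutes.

Latitude is negative → S; |value| = 33.116100
Latitude: minutes = (33.116100 − 33) × 60 = 6.96600
λ: minutes = (129.158970 − 129) × 60 = 9.53820

3306.966,S / 12909.538,E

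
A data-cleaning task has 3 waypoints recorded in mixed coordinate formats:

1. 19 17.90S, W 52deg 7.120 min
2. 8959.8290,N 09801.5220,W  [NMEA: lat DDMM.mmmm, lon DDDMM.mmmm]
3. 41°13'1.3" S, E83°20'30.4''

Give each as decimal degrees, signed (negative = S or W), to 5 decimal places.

1. -19.29833, -52.11867
2. 89.99715, -98.02537
3. -41.21703, 83.34178

Point 1:
  φ: 17.9′ = 0.298333°; total 19.298333
  S → negative
  Longitude: 52 + 7.12/60 = 52.118667
  W → negative
Point 2:
  φ: degrees = first 2 digits = 89, minutes = 59.829; 89 + 59.829/60 = 89.997150
  N → positive
  λ: split at 3 digits → 098° and 1.522′; 98 + 1.522/60 = 98.025367
  W → negative
Point 3:
  φ: 13′ + 1.3″ = 13.02167′; 41 + 13.02167/60 = 41.217028
  S → negative
  λ: 20′ + 30.4″ = 20.50667′; 83 + 20.50667/60 = 83.341778
  E → positive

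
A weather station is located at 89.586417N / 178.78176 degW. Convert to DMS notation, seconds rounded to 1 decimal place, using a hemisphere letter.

Lat: 0.586417 × 60 = 35.18502′ → 35′, remainder × 60 = 11.101″
Longitude: 0.781760 × 60 = 46.90560′ → 46′, remainder × 60 = 54.336″

89°35′11.1″ N, 178°46′54.3″ W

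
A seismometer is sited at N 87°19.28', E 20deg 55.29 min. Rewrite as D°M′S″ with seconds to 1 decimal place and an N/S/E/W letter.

Lat: 19.28000′ → 19′ and 0.28000 × 60 = 16.800″
Longitude: fractional minutes 0.29000 × 60 = 17.400″

87°19′16.8″ N, 20°55′17.4″ E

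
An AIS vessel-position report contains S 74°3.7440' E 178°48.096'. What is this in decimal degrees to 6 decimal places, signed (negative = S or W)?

Latitude: 3.744′ = 0.062400°; total 74.0624000
hemisphere S, so the sign is −
Longitude: 178 + 48.096/60 = 178.8016000
E → positive

-74.062400, 178.801600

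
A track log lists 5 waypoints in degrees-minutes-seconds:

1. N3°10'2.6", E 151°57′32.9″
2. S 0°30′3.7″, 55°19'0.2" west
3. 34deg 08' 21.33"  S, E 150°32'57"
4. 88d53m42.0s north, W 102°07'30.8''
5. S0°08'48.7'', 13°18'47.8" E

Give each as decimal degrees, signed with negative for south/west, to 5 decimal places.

Point 1:
  φ: 10′ + 2.6″ = 10.04333′; 3 + 10.04333/60 = 3.167389
  N ⇒ keep positive
  Longitude: 57′ + 32.9″ = 57.54833′; 151 + 57.54833/60 = 151.959139
  E → positive
Point 2:
  Latitude: 0 + 30/60 + 3.7/3600 = 0.501028
  S → negative
  Longitude: 55° + 19/60 + 0.2/3600 = 55 + 0.316667 + 0.000056 = 55.316722
  hemisphere W, so the sign is −
Point 3:
  Lat: 34 + 8/60 + 21.33/3600 = 34.139258
  S → negative
  Lon: 150 + 32/60 + 57/3600 = 150.549167
  E ⇒ keep positive
Point 4:
  Latitude: 88° + 53/60 + 42/3600 = 88 + 0.883333 + 0.011667 = 88.895000
  N ⇒ keep positive
  Longitude: 7′ + 30.8″ = 7.51333′; 102 + 7.51333/60 = 102.125222
  W → negative
Point 5:
  Lat: 8′ + 48.7″ = 8.81167′; 0 + 8.81167/60 = 0.146861
  hemisphere S, so the sign is −
  λ: 13 + 18/60 + 47.8/3600 = 13.313278
  E ⇒ keep positive

1. 3.16739, 151.95914
2. -0.50103, -55.31672
3. -34.13926, 150.54917
4. 88.89500, -102.12522
5. -0.14686, 13.31328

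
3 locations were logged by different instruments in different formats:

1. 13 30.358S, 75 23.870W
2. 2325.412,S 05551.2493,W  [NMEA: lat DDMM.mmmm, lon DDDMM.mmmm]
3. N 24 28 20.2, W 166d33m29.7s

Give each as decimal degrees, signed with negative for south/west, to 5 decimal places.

1. -13.50597, -75.39783
2. -23.42353, -55.85416
3. 24.47228, -166.55825

Point 1:
  φ: 30.358′ = 0.505967°; total 13.505967
  S ⇒ negate
  Lon: 75 + 23.87/60 = 75.397833
  hemisphere W, so the sign is −
Point 2:
  φ: split at 2 digits → 23° and 25.412′; 23 + 25.412/60 = 23.423533
  S → negative
  λ: split at 3 digits → 055° and 51.2493′; 55 + 51.2493/60 = 55.854155
  W ⇒ negate
Point 3:
  Lat: 24° + 28/60 + 20.2/3600 = 24 + 0.466667 + 0.005611 = 24.472278
  N → positive
  Lon: 166° + 33/60 + 29.7/3600 = 166 + 0.550000 + 0.008250 = 166.558250
  W → negative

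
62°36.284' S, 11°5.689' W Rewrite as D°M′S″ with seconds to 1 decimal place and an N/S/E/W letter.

62°36′17.0″ S, 11°05′41.3″ W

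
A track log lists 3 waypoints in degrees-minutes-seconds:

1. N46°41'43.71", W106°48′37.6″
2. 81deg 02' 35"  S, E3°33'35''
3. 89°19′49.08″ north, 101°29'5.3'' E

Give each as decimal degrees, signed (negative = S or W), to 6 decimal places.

1. 46.695475, -106.810444
2. -81.043056, 3.559722
3. 89.330300, 101.484806

Point 1:
  Lat: 41′ + 43.71″ = 41.72850′; 46 + 41.72850/60 = 46.6954750
  N ⇒ keep positive
  Longitude: 48′ + 37.6″ = 48.62667′; 106 + 48.62667/60 = 106.8104444
  hemisphere W, so the sign is −
Point 2:
  Latitude: 81° + 2/60 + 35/3600 = 81 + 0.033333 + 0.009722 = 81.0430556
  S → negative
  Lon: 33′ + 35″ = 33.58333′; 3 + 33.58333/60 = 3.5597222
  E → positive
Point 3:
  φ: 19′ + 49.08″ = 19.81800′; 89 + 19.81800/60 = 89.3303000
  N ⇒ keep positive
  Longitude: 29′ + 5.3″ = 29.08833′; 101 + 29.08833/60 = 101.4848056
  E → positive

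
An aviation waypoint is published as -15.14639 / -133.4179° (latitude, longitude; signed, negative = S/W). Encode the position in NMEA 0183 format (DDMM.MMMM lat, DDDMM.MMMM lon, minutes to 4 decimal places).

Latitude is negative → S; |value| = 15.146390
Latitude: minutes = (15.146390 − 15) × 60 = 8.783400
Longitude is negative → W; |value| = 133.417900
Longitude: 133° + 0.417900 × 60 = 133° 25.074000′

1508.7834,S / 13325.0740,W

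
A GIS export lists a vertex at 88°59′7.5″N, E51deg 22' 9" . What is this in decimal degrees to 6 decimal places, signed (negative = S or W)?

88.985417, 51.369167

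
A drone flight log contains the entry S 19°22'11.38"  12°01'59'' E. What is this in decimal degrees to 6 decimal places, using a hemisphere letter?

19.369828° S, 12.033056° E

φ: 22′ + 11.38″ = 22.18967′; 19 + 22.18967/60 = 19.3698278
λ: 12 + 1/60 + 59/3600 = 12.0330556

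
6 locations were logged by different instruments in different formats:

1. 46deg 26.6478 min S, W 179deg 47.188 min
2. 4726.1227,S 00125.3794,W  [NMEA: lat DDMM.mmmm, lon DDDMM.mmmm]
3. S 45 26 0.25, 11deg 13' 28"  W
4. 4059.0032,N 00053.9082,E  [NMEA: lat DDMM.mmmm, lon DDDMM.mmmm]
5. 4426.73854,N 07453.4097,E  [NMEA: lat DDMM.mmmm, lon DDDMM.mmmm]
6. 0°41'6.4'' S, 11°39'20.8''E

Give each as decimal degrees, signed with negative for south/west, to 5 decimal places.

Point 1:
  Lat: 26.6478′ = 0.444130°; total 46.444130
  hemisphere S, so the sign is −
  λ: 47.188′ = 0.786467°; total 179.786467
  W ⇒ negate
Point 2:
  Lat: split at 2 digits → 47° and 26.1227′; 47 + 26.1227/60 = 47.435378
  S → negative
  λ: split at 3 digits → 001° and 25.3794′; 1 + 25.3794/60 = 1.422990
  W → negative
Point 3:
  φ: 45° + 26/60 + 0.25/3600 = 45 + 0.433333 + 0.000069 = 45.433403
  S ⇒ negate
  Lon: 11 + 13/60 + 28/3600 = 11.224444
  hemisphere W, so the sign is −
Point 4:
  Lat: split at 2 digits → 40° and 59.0032′; 40 + 59.0032/60 = 40.983387
  N ⇒ keep positive
  Lon: degrees = first 3 digits = 0, minutes = 53.9082; 0 + 53.9082/60 = 0.898470
  E ⇒ keep positive
Point 5:
  Lat: degrees = first 2 digits = 44, minutes = 26.73854; 44 + 26.73854/60 = 44.445642
  N ⇒ keep positive
  Longitude: degrees = first 3 digits = 74, minutes = 53.4097; 74 + 53.4097/60 = 74.890162
  E → positive
Point 6:
  Latitude: 41′ + 6.4″ = 41.10667′; 0 + 41.10667/60 = 0.685111
  S ⇒ negate
  Lon: 11 + 39/60 + 20.8/3600 = 11.655778
  E → positive

1. -46.44413, -179.78647
2. -47.43538, -1.42299
3. -45.43340, -11.22444
4. 40.98339, 0.89847
5. 44.44564, 74.89016
6. -0.68511, 11.65578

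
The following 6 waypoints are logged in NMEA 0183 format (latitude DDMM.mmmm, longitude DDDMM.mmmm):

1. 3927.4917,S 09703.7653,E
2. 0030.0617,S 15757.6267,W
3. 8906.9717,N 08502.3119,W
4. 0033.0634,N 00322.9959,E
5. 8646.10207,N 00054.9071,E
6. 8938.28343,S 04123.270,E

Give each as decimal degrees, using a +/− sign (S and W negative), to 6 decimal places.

1. -39.458195, 97.062755
2. -0.501028, -157.960445
3. 89.116195, -85.038532
4. 0.551057, 3.383265
5. 86.768368, 0.915118
6. -89.638057, 41.387833

Point 1:
  Lat: split at 2 digits → 39° and 27.4917′; 39 + 27.4917/60 = 39.4581950
  S → negative
  Longitude: split at 3 digits → 097° and 3.7653′; 97 + 3.7653/60 = 97.0627550
  E → positive
Point 2:
  φ: degrees = first 2 digits = 0, minutes = 30.0617; 0 + 30.0617/60 = 0.5010283
  S ⇒ negate
  λ: degrees = first 3 digits = 157, minutes = 57.6267; 157 + 57.6267/60 = 157.9604450
  hemisphere W, so the sign is −
Point 3:
  Lat: split at 2 digits → 89° and 6.9717′; 89 + 6.9717/60 = 89.1161950
  N ⇒ keep positive
  Longitude: degrees = first 3 digits = 85, minutes = 2.3119; 85 + 2.3119/60 = 85.0385317
  W → negative
Point 4:
  φ: split at 2 digits → 00° and 33.0634′; 0 + 33.0634/60 = 0.5510567
  N → positive
  λ: split at 3 digits → 003° and 22.9959′; 3 + 22.9959/60 = 3.3832650
  E ⇒ keep positive
Point 5:
  Latitude: split at 2 digits → 86° and 46.10207′; 86 + 46.10207/60 = 86.7683678
  N → positive
  Longitude: split at 3 digits → 000° and 54.9071′; 0 + 54.9071/60 = 0.9151183
  E → positive
Point 6:
  φ: degrees = first 2 digits = 89, minutes = 38.28343; 89 + 38.28343/60 = 89.6380572
  S ⇒ negate
  λ: degrees = first 3 digits = 41, minutes = 23.27; 41 + 23.27/60 = 41.3878333
  E ⇒ keep positive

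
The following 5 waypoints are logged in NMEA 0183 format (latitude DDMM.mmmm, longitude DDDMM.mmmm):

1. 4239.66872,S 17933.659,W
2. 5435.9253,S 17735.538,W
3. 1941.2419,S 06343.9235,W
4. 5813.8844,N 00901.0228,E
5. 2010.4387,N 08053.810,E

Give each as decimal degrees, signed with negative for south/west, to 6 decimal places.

Point 1:
  Lat: split at 2 digits → 42° and 39.66872′; 42 + 39.66872/60 = 42.6611453
  S → negative
  λ: split at 3 digits → 179° and 33.659′; 179 + 33.659/60 = 179.5609833
  hemisphere W, so the sign is −
Point 2:
  φ: degrees = first 2 digits = 54, minutes = 35.9253; 54 + 35.9253/60 = 54.5987550
  S ⇒ negate
  λ: degrees = first 3 digits = 177, minutes = 35.538; 177 + 35.538/60 = 177.5923000
  W → negative
Point 3:
  φ: degrees = first 2 digits = 19, minutes = 41.2419; 19 + 41.2419/60 = 19.6873650
  S → negative
  Lon: degrees = first 3 digits = 63, minutes = 43.9235; 63 + 43.9235/60 = 63.7320583
  W ⇒ negate
Point 4:
  φ: degrees = first 2 digits = 58, minutes = 13.8844; 58 + 13.8844/60 = 58.2314067
  N ⇒ keep positive
  Lon: split at 3 digits → 009° and 1.0228′; 9 + 1.0228/60 = 9.0170467
  E → positive
Point 5:
  φ: degrees = first 2 digits = 20, minutes = 10.4387; 20 + 10.4387/60 = 20.1739783
  N ⇒ keep positive
  Longitude: degrees = first 3 digits = 80, minutes = 53.81; 80 + 53.81/60 = 80.8968333
  E ⇒ keep positive

1. -42.661145, -179.560983
2. -54.598755, -177.592300
3. -19.687365, -63.732058
4. 58.231407, 9.017047
5. 20.173978, 80.896833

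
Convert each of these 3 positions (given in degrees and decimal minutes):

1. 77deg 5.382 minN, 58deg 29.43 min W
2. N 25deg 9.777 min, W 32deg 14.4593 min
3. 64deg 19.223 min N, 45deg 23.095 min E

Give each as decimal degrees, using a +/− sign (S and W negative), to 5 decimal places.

1. 77.08970, -58.49050
2. 25.16295, -32.24099
3. 64.32038, 45.38492

Point 1:
  φ: 77 + 5.382/60 = 77.089700
  N → positive
  Lon: 29.43′ = 0.490500°; total 58.490500
  W → negative
Point 2:
  Lat: 25 + 9.777/60 = 25.162950
  N → positive
  Lon: 14.4593′ = 0.240988°; total 32.240988
  W → negative
Point 3:
  Latitude: 19.223′ = 0.320383°; total 64.320383
  N → positive
  Longitude: 45 + 23.095/60 = 45.384917
  E ⇒ keep positive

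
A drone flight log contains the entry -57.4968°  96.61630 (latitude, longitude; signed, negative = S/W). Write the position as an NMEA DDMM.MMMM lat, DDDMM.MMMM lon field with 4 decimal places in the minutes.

Latitude is negative → S; |value| = 57.496800
Latitude: fractional part 0.496800 → 29.808000 minutes
Longitude: fractional part 0.616300 → 36.978000 minutes

5729.8080,S / 09636.9780,E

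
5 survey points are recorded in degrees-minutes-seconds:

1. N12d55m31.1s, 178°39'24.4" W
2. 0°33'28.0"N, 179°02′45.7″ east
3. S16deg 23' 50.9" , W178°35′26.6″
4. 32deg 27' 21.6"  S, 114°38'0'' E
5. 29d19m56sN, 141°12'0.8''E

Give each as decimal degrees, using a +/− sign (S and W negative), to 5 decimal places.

Point 1:
  φ: 12° + 55/60 + 31.1/3600 = 12 + 0.916667 + 0.008639 = 12.925306
  N → positive
  λ: 39′ + 24.4″ = 39.40667′; 178 + 39.40667/60 = 178.656778
  W → negative
Point 2:
  Lat: 33′ + 28″ = 33.46667′; 0 + 33.46667/60 = 0.557778
  N ⇒ keep positive
  Longitude: 179 + 2/60 + 45.7/3600 = 179.046028
  E ⇒ keep positive
Point 3:
  Lat: 23′ + 50.9″ = 23.84833′; 16 + 23.84833/60 = 16.397472
  S → negative
  λ: 178° + 35/60 + 26.6/3600 = 178 + 0.583333 + 0.007389 = 178.590722
  hemisphere W, so the sign is −
Point 4:
  φ: 32 + 27/60 + 21.6/3600 = 32.456000
  S ⇒ negate
  Longitude: 114 + 38/60 + 0/3600 = 114.633333
  E → positive
Point 5:
  Latitude: 29 + 19/60 + 56/3600 = 29.332222
  N ⇒ keep positive
  Lon: 141° + 12/60 + 0.8/3600 = 141 + 0.200000 + 0.000222 = 141.200222
  E ⇒ keep positive

1. 12.92531, -178.65678
2. 0.55778, 179.04603
3. -16.39747, -178.59072
4. -32.45600, 114.63333
5. 29.33222, 141.20022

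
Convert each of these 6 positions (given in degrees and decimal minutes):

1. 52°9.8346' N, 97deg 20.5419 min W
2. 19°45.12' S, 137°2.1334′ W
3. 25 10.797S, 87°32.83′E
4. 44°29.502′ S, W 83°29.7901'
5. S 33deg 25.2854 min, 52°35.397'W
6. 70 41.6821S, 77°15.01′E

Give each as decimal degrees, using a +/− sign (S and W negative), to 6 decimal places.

Point 1:
  φ: 9.8346′ = 0.163910°; total 52.1639100
  N → positive
  Lon: 97 + 20.5419/60 = 97.3423650
  W ⇒ negate
Point 2:
  Latitude: 19 + 45.12/60 = 19.7520000
  hemisphere S, so the sign is −
  λ: 2.1334′ = 0.035557°; total 137.0355567
  W ⇒ negate
Point 3:
  φ: 25 + 10.797/60 = 25.1799500
  S → negative
  Longitude: 32.83′ = 0.547167°; total 87.5471667
  E → positive
Point 4:
  Latitude: 29.502′ = 0.491700°; total 44.4917000
  hemisphere S, so the sign is −
  Longitude: 29.7901′ = 0.496502°; total 83.4965017
  W → negative
Point 5:
  Latitude: 25.2854′ = 0.421423°; total 33.4214233
  hemisphere S, so the sign is −
  λ: 35.397′ = 0.589950°; total 52.5899500
  hemisphere W, so the sign is −
Point 6:
  Lat: 41.6821′ = 0.694702°; total 70.6947017
  S → negative
  λ: 15.01′ = 0.250167°; total 77.2501667
  E → positive

1. 52.163910, -97.342365
2. -19.752000, -137.035557
3. -25.179950, 87.547167
4. -44.491700, -83.496502
5. -33.421423, -52.589950
6. -70.694702, 77.250167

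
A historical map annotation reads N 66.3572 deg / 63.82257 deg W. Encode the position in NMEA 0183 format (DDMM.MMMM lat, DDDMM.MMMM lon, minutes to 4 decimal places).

φ: 66° + 0.357200 × 60 = 66° 21.432000′
Lon: fractional part 0.822570 → 49.354200 minutes

6621.4320,N / 06349.3542,W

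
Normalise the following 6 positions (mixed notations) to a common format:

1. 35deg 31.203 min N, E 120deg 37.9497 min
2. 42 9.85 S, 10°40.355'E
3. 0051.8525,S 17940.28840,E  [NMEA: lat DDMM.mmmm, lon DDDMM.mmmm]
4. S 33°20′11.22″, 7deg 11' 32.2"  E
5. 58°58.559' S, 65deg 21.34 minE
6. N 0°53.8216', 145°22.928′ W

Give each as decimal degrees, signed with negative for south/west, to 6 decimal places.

Point 1:
  φ: 35 + 31.203/60 = 35.5200500
  N → positive
  λ: 37.9497′ = 0.632495°; total 120.6324950
  E → positive
Point 2:
  φ: 42 + 9.85/60 = 42.1641667
  S → negative
  Lon: 10 + 40.355/60 = 10.6725833
  E ⇒ keep positive
Point 3:
  Lat: split at 2 digits → 00° and 51.8525′; 0 + 51.8525/60 = 0.8642083
  hemisphere S, so the sign is −
  Lon: degrees = first 3 digits = 179, minutes = 40.2884; 179 + 40.2884/60 = 179.6714733
  E → positive
Point 4:
  Latitude: 33 + 20/60 + 11.22/3600 = 33.3364500
  S → negative
  Longitude: 7° + 11/60 + 32.2/3600 = 7 + 0.183333 + 0.008944 = 7.1922778
  E ⇒ keep positive
Point 5:
  Latitude: 58.559′ = 0.975983°; total 58.9759833
  hemisphere S, so the sign is −
  Lon: 21.34′ = 0.355667°; total 65.3556667
  E ⇒ keep positive
Point 6:
  Lat: 0 + 53.8216/60 = 0.8970267
  N ⇒ keep positive
  Longitude: 22.928′ = 0.382133°; total 145.3821333
  W → negative

1. 35.520050, 120.632495
2. -42.164167, 10.672583
3. -0.864208, 179.671473
4. -33.336450, 7.192278
5. -58.975983, 65.355667
6. 0.897027, -145.382133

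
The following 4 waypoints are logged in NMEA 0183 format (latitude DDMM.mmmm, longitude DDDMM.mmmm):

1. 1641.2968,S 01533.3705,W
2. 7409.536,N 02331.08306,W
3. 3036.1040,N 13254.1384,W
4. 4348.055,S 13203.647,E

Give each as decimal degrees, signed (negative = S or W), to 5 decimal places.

1. -16.68828, -15.55618
2. 74.15893, -23.51805
3. 30.60173, -132.90231
4. -43.80092, 132.06078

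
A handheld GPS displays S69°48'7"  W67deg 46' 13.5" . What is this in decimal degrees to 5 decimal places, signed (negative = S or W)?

-69.80194, -67.77042

Latitude: 48′ + 7″ = 48.11667′; 69 + 48.11667/60 = 69.801944
hemisphere S, so the sign is −
Lon: 67 + 46/60 + 13.5/3600 = 67.770417
hemisphere W, so the sign is −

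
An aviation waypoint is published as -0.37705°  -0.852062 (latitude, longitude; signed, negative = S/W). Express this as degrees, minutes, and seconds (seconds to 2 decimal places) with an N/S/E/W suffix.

0°22′37.38″ S, 0°51′7.42″ W

Latitude is negative → S; |value| = 0.377050
φ: 0.377050 × 60 = 22.62300′ → 22′, remainder × 60 = 37.3800″
Longitude is negative → W; |value| = 0.852062
λ: 0.852062° → 51.12372′; 0.12372 × 60 = 7.4232″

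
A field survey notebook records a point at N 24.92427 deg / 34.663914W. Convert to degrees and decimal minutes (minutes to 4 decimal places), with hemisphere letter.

24° 55.4562′ N, 34° 39.8348′ W

φ: minutes = (24.924270 − 24) × 60 = 55.456200
λ: fractional part 0.663914 → 39.834840 minutes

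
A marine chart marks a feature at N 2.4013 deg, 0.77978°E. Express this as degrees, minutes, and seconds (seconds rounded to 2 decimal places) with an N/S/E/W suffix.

2°24′4.68″ N, 0°46′47.21″ E

Lat: whole degrees 2; 24.07800′ → 24′ and 4.6800″
λ: 0.779780 × 60 = 46.78680′ → 46′, remainder × 60 = 47.2080″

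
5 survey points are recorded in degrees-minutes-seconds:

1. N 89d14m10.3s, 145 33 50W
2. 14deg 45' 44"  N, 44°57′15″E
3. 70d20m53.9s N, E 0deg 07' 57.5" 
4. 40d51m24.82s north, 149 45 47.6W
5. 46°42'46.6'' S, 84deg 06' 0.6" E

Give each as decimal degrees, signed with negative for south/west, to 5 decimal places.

Point 1:
  φ: 14′ + 10.3″ = 14.17167′; 89 + 14.17167/60 = 89.236194
  N → positive
  Lon: 33′ + 50″ = 33.83333′; 145 + 33.83333/60 = 145.563889
  W ⇒ negate
Point 2:
  Latitude: 14° + 45/60 + 44/3600 = 14 + 0.750000 + 0.012222 = 14.762222
  N → positive
  Lon: 44 + 57/60 + 15/3600 = 44.954167
  E → positive
Point 3:
  φ: 70° + 20/60 + 53.9/3600 = 70 + 0.333333 + 0.014972 = 70.348306
  N → positive
  Lon: 0° + 7/60 + 57.5/3600 = 0 + 0.116667 + 0.015972 = 0.132639
  E ⇒ keep positive
Point 4:
  Latitude: 40° + 51/60 + 24.82/3600 = 40 + 0.850000 + 0.006894 = 40.856894
  N ⇒ keep positive
  λ: 45′ + 47.6″ = 45.79333′; 149 + 45.79333/60 = 149.763222
  W → negative
Point 5:
  φ: 42′ + 46.6″ = 42.77667′; 46 + 42.77667/60 = 46.712944
  S → negative
  λ: 6′ + 0.6″ = 6.01000′; 84 + 6.01000/60 = 84.100167
  E ⇒ keep positive

1. 89.23619, -145.56389
2. 14.76222, 44.95417
3. 70.34831, 0.13264
4. 40.85689, -149.76322
5. -46.71294, 84.10017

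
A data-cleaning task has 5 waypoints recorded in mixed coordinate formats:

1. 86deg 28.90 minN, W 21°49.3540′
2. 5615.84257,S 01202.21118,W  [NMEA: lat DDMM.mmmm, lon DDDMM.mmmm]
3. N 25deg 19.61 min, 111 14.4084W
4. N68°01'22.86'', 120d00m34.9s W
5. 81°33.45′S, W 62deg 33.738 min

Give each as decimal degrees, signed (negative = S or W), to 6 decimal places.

1. 86.481667, -21.822567
2. -56.264043, -12.036853
3. 25.326833, -111.240140
4. 68.023017, -120.009694
5. -81.557500, -62.562300

Point 1:
  φ: 86 + 28.9/60 = 86.4816667
  N ⇒ keep positive
  λ: 21 + 49.354/60 = 21.8225667
  W → negative
Point 2:
  Latitude: split at 2 digits → 56° and 15.84257′; 56 + 15.84257/60 = 56.2640428
  S ⇒ negate
  λ: split at 3 digits → 012° and 2.21118′; 12 + 2.21118/60 = 12.0368530
  hemisphere W, so the sign is −
Point 3:
  φ: 25 + 19.61/60 = 25.3268333
  N → positive
  λ: 111 + 14.4084/60 = 111.2401400
  W ⇒ negate
Point 4:
  φ: 68° + 1/60 + 22.86/3600 = 68 + 0.016667 + 0.006350 = 68.0230167
  N ⇒ keep positive
  Longitude: 120° + 0/60 + 34.9/3600 = 120 + 0.000000 + 0.009694 = 120.0096944
  W ⇒ negate
Point 5:
  Lat: 81 + 33.45/60 = 81.5575000
  S ⇒ negate
  λ: 62 + 33.738/60 = 62.5623000
  W ⇒ negate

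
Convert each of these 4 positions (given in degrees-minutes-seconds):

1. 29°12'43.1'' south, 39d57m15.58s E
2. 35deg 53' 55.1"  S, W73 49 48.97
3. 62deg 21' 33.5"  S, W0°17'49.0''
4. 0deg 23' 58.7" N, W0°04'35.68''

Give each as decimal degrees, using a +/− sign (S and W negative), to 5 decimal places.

Point 1:
  φ: 12′ + 43.1″ = 12.71833′; 29 + 12.71833/60 = 29.211972
  hemisphere S, so the sign is −
  λ: 39° + 57/60 + 15.58/3600 = 39 + 0.950000 + 0.004328 = 39.954328
  E → positive
Point 2:
  φ: 35° + 53/60 + 55.1/3600 = 35 + 0.883333 + 0.015306 = 35.898639
  hemisphere S, so the sign is −
  λ: 49′ + 48.97″ = 49.81617′; 73 + 49.81617/60 = 73.830269
  W ⇒ negate
Point 3:
  Latitude: 62° + 21/60 + 33.5/3600 = 62 + 0.350000 + 0.009306 = 62.359306
  S → negative
  Longitude: 0 + 17/60 + 49/3600 = 0.296944
  W → negative
Point 4:
  φ: 23′ + 58.7″ = 23.97833′; 0 + 23.97833/60 = 0.399639
  N ⇒ keep positive
  Longitude: 0° + 4/60 + 35.68/3600 = 0 + 0.066667 + 0.009911 = 0.076578
  hemisphere W, so the sign is −

1. -29.21197, 39.95433
2. -35.89864, -73.83027
3. -62.35931, -0.29694
4. 0.39964, -0.07658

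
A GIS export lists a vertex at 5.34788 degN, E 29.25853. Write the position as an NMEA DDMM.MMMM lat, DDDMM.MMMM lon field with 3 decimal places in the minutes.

0520.873,N / 02915.512,E

Lat: 5° + 0.347880 × 60 = 5° 20.87280′
λ: 29° + 0.258530 × 60 = 29° 15.51180′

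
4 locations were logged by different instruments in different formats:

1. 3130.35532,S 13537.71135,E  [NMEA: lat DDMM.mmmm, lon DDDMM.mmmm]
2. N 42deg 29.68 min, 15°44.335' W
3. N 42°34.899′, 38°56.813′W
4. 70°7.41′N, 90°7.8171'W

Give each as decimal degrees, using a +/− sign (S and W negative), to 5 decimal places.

Point 1:
  Lat: degrees = first 2 digits = 31, minutes = 30.35532; 31 + 30.35532/60 = 31.505922
  S → negative
  Lon: split at 3 digits → 135° and 37.71135′; 135 + 37.71135/60 = 135.628523
  E ⇒ keep positive
Point 2:
  Lat: 42 + 29.68/60 = 42.494667
  N → positive
  λ: 44.335′ = 0.738917°; total 15.738917
  W ⇒ negate
Point 3:
  φ: 34.899′ = 0.581650°; total 42.581650
  N ⇒ keep positive
  Longitude: 56.813′ = 0.946883°; total 38.946883
  W → negative
Point 4:
  φ: 7.41′ = 0.123500°; total 70.123500
  N → positive
  λ: 7.8171′ = 0.130285°; total 90.130285
  hemisphere W, so the sign is −

1. -31.50592, 135.62852
2. 42.49467, -15.73892
3. 42.58165, -38.94688
4. 70.12350, -90.13029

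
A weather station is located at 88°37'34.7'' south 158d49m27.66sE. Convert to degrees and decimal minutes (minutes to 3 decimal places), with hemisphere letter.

88° 37.578′ S, 158° 49.461′ E

Lat: seconds/60 = 0.57833; minutes = 37 + 0.57833 = 37.57833
Longitude: 49 + 27.66/60 = 49.46100′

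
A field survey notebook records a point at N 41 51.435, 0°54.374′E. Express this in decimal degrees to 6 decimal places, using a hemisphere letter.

Lat: 51.435′ = 0.857250°; total 41.8572500
Longitude: 0 + 54.374/60 = 0.9062333

41.857250° N, 0.906233° E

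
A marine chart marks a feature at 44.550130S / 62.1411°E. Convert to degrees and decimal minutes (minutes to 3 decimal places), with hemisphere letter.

44° 33.008′ S, 62° 8.466′ E

φ: fractional part 0.550130 → 33.00780 minutes
Longitude: minutes = (62.141100 − 62) × 60 = 8.46600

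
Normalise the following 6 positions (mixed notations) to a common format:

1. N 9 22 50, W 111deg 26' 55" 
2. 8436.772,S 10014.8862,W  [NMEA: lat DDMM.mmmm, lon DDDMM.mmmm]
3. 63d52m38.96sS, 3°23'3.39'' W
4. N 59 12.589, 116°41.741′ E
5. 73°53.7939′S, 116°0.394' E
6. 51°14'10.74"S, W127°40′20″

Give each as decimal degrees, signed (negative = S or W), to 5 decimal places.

Point 1:
  Lat: 9 + 22/60 + 50/3600 = 9.380556
  N → positive
  λ: 26′ + 55″ = 26.91667′; 111 + 26.91667/60 = 111.448611
  W ⇒ negate
Point 2:
  φ: split at 2 digits → 84° and 36.772′; 84 + 36.772/60 = 84.612867
  hemisphere S, so the sign is −
  Lon: degrees = first 3 digits = 100, minutes = 14.8862; 100 + 14.8862/60 = 100.248103
  W → negative
Point 3:
  Lat: 52′ + 38.96″ = 52.64933′; 63 + 52.64933/60 = 63.877489
  hemisphere S, so the sign is −
  λ: 23′ + 3.39″ = 23.05650′; 3 + 23.05650/60 = 3.384275
  W ⇒ negate
Point 4:
  Lat: 12.589′ = 0.209817°; total 59.209817
  N → positive
  Lon: 41.741′ = 0.695683°; total 116.695683
  E → positive
Point 5:
  Lat: 73 + 53.7939/60 = 73.896565
  S → negative
  λ: 0.394′ = 0.006567°; total 116.006567
  E ⇒ keep positive
Point 6:
  Latitude: 51° + 14/60 + 10.74/3600 = 51 + 0.233333 + 0.002983 = 51.236317
  S → negative
  Lon: 127 + 40/60 + 20/3600 = 127.672222
  W ⇒ negate

1. 9.38056, -111.44861
2. -84.61287, -100.24810
3. -63.87749, -3.38428
4. 59.20982, 116.69568
5. -73.89657, 116.00657
6. -51.23632, -127.67222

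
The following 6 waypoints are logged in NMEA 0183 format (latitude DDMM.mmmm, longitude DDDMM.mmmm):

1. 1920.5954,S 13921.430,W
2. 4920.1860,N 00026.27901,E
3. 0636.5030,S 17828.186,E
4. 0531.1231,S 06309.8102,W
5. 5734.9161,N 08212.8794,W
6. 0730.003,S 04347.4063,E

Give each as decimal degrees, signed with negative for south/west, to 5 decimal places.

1. -19.34326, -139.35717
2. 49.33643, 0.43798
3. -6.60838, 178.46977
4. -5.51872, -63.16350
5. 57.58194, -82.21466
6. -7.50005, 43.79011

Point 1:
  Latitude: degrees = first 2 digits = 19, minutes = 20.5954; 19 + 20.5954/60 = 19.343257
  S → negative
  λ: split at 3 digits → 139° and 21.43′; 139 + 21.43/60 = 139.357167
  W ⇒ negate
Point 2:
  Lat: split at 2 digits → 49° and 20.186′; 49 + 20.186/60 = 49.336433
  N ⇒ keep positive
  Lon: degrees = first 3 digits = 0, minutes = 26.27901; 0 + 26.27901/60 = 0.437984
  E → positive
Point 3:
  Latitude: split at 2 digits → 06° and 36.503′; 6 + 36.503/60 = 6.608383
  S ⇒ negate
  λ: degrees = first 3 digits = 178, minutes = 28.186; 178 + 28.186/60 = 178.469767
  E ⇒ keep positive
Point 4:
  φ: split at 2 digits → 05° and 31.1231′; 5 + 31.1231/60 = 5.518718
  S ⇒ negate
  λ: degrees = first 3 digits = 63, minutes = 9.8102; 63 + 9.8102/60 = 63.163503
  W ⇒ negate
Point 5:
  φ: split at 2 digits → 57° and 34.9161′; 57 + 34.9161/60 = 57.581935
  N ⇒ keep positive
  Longitude: split at 3 digits → 082° and 12.8794′; 82 + 12.8794/60 = 82.214657
  hemisphere W, so the sign is −
Point 6:
  Latitude: degrees = first 2 digits = 7, minutes = 30.003; 7 + 30.003/60 = 7.500050
  S → negative
  Longitude: split at 3 digits → 043° and 47.4063′; 43 + 47.4063/60 = 43.790105
  E ⇒ keep positive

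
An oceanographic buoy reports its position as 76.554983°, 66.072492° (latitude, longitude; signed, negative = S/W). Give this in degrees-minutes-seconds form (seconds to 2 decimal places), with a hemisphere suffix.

76°33′17.94″ N, 66°04′20.97″ E

Latitude: 0.554983° → 33.29898′; 0.29898 × 60 = 17.9388″
Longitude: 0.072492 × 60 = 4.34952′ → 4′, remainder × 60 = 20.9712″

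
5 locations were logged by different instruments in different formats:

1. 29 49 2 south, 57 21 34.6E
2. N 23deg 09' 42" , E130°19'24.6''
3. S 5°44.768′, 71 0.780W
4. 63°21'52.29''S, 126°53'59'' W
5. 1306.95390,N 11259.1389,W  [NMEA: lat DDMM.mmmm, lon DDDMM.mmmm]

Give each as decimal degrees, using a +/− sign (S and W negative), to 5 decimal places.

Point 1:
  φ: 29 + 49/60 + 2/3600 = 29.817222
  hemisphere S, so the sign is −
  Lon: 57° + 21/60 + 34.6/3600 = 57 + 0.350000 + 0.009611 = 57.359611
  E ⇒ keep positive
Point 2:
  Latitude: 23 + 9/60 + 42/3600 = 23.161667
  N ⇒ keep positive
  λ: 130° + 19/60 + 24.6/3600 = 130 + 0.316667 + 0.006833 = 130.323500
  E → positive
Point 3:
  Latitude: 5 + 44.768/60 = 5.746133
  hemisphere S, so the sign is −
  Lon: 71 + 0.78/60 = 71.013000
  W ⇒ negate
Point 4:
  φ: 21′ + 52.29″ = 21.87150′; 63 + 21.87150/60 = 63.364525
  S → negative
  Longitude: 126° + 53/60 + 59/3600 = 126 + 0.883333 + 0.016389 = 126.899722
  hemisphere W, so the sign is −
Point 5:
  φ: degrees = first 2 digits = 13, minutes = 6.9539; 13 + 6.9539/60 = 13.115898
  N → positive
  λ: degrees = first 3 digits = 112, minutes = 59.1389; 112 + 59.1389/60 = 112.985648
  W → negative

1. -29.81722, 57.35961
2. 23.16167, 130.32350
3. -5.74613, -71.01300
4. -63.36453, -126.89972
5. 13.11590, -112.98565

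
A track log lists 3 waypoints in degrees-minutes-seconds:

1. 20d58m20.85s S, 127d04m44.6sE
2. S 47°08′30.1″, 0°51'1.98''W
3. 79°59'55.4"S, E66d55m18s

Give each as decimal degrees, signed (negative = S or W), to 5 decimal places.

1. -20.97246, 127.07906
2. -47.14169, -0.85055
3. -79.99872, 66.92167

Point 1:
  φ: 58′ + 20.85″ = 58.34750′; 20 + 58.34750/60 = 20.972458
  hemisphere S, so the sign is −
  λ: 127° + 4/60 + 44.6/3600 = 127 + 0.066667 + 0.012389 = 127.079056
  E → positive
Point 2:
  Lat: 8′ + 30.1″ = 8.50167′; 47 + 8.50167/60 = 47.141694
  S ⇒ negate
  Longitude: 0° + 51/60 + 1.98/3600 = 0 + 0.850000 + 0.000550 = 0.850550
  W ⇒ negate
Point 3:
  Lat: 79° + 59/60 + 55.4/3600 = 79 + 0.983333 + 0.015389 = 79.998722
  S → negative
  Longitude: 55′ + 18″ = 55.30000′; 66 + 55.30000/60 = 66.921667
  E → positive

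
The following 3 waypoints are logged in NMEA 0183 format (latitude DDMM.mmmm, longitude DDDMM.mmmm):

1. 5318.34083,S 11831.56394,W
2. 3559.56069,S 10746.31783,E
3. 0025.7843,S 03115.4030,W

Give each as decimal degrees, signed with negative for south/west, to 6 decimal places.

Point 1:
  φ: split at 2 digits → 53° and 18.34083′; 53 + 18.34083/60 = 53.3056805
  S ⇒ negate
  Lon: split at 3 digits → 118° and 31.56394′; 118 + 31.56394/60 = 118.5260657
  W → negative
Point 2:
  Lat: split at 2 digits → 35° and 59.56069′; 35 + 59.56069/60 = 35.9926782
  S ⇒ negate
  Lon: degrees = first 3 digits = 107, minutes = 46.31783; 107 + 46.31783/60 = 107.7719638
  E ⇒ keep positive
Point 3:
  Lat: degrees = first 2 digits = 0, minutes = 25.7843; 0 + 25.7843/60 = 0.4297383
  S → negative
  λ: degrees = first 3 digits = 31, minutes = 15.403; 31 + 15.403/60 = 31.2567167
  W ⇒ negate

1. -53.305681, -118.526066
2. -35.992678, 107.771964
3. -0.429738, -31.256717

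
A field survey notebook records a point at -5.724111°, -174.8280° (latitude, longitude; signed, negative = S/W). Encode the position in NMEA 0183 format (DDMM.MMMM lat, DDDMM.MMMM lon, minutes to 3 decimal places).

0543.447,S / 17449.680,W

Latitude is negative → S; |value| = 5.724111
Lat: fractional part 0.724111 → 43.44666 minutes
Longitude is negative → W; |value| = 174.828000
Longitude: fractional part 0.828000 → 49.68000 minutes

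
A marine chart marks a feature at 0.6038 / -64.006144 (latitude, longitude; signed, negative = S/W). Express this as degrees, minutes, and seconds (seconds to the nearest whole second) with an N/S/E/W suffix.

Latitude: 0.603800° → 36.22800′; 0.22800 × 60 = 13.68″
Longitude is negative → W; |value| = 64.006144
λ: 0.006144 × 60 = 0.36864′ → 0′, remainder × 60 = 22.12″

0°36′14″ N, 64°00′22″ W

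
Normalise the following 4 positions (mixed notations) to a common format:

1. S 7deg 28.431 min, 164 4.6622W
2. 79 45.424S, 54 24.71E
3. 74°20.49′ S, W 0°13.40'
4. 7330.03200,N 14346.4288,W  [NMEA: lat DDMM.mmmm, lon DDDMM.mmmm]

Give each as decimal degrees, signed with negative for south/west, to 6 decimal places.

1. -7.473850, -164.077703
2. -79.757067, 54.411833
3. -74.341500, -0.223333
4. 73.500533, -143.773813

Point 1:
  Lat: 28.431′ = 0.473850°; total 7.4738500
  hemisphere S, so the sign is −
  Lon: 164 + 4.6622/60 = 164.0777033
  W ⇒ negate
Point 2:
  φ: 79 + 45.424/60 = 79.7570667
  S ⇒ negate
  Longitude: 24.71′ = 0.411833°; total 54.4118333
  E ⇒ keep positive
Point 3:
  Lat: 74 + 20.49/60 = 74.3415000
  hemisphere S, so the sign is −
  Lon: 0 + 13.4/60 = 0.2233333
  W → negative
Point 4:
  Latitude: split at 2 digits → 73° and 30.032′; 73 + 30.032/60 = 73.5005333
  N ⇒ keep positive
  Longitude: degrees = first 3 digits = 143, minutes = 46.4288; 143 + 46.4288/60 = 143.7738133
  hemisphere W, so the sign is −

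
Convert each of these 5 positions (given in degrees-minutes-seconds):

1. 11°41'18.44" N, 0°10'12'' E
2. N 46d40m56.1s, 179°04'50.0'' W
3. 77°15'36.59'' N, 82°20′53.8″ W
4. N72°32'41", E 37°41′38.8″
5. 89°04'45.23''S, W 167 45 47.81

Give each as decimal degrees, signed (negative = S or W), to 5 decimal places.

Point 1:
  Lat: 41′ + 18.44″ = 41.30733′; 11 + 41.30733/60 = 11.688456
  N → positive
  Longitude: 0 + 10/60 + 12/3600 = 0.170000
  E ⇒ keep positive
Point 2:
  Latitude: 40′ + 56.1″ = 40.93500′; 46 + 40.93500/60 = 46.682250
  N → positive
  Longitude: 179° + 4/60 + 50/3600 = 179 + 0.066667 + 0.013889 = 179.080556
  hemisphere W, so the sign is −
Point 3:
  φ: 15′ + 36.59″ = 15.60983′; 77 + 15.60983/60 = 77.260164
  N → positive
  Lon: 20′ + 53.8″ = 20.89667′; 82 + 20.89667/60 = 82.348278
  hemisphere W, so the sign is −
Point 4:
  φ: 32′ + 41″ = 32.68333′; 72 + 32.68333/60 = 72.544722
  N ⇒ keep positive
  λ: 41′ + 38.8″ = 41.64667′; 37 + 41.64667/60 = 37.694111
  E → positive
Point 5:
  Latitude: 4′ + 45.23″ = 4.75383′; 89 + 4.75383/60 = 89.079231
  hemisphere S, so the sign is −
  Lon: 45′ + 47.81″ = 45.79683′; 167 + 45.79683/60 = 167.763281
  W ⇒ negate

1. 11.68846, 0.17000
2. 46.68225, -179.08056
3. 77.26016, -82.34828
4. 72.54472, 37.69411
5. -89.07923, -167.76328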